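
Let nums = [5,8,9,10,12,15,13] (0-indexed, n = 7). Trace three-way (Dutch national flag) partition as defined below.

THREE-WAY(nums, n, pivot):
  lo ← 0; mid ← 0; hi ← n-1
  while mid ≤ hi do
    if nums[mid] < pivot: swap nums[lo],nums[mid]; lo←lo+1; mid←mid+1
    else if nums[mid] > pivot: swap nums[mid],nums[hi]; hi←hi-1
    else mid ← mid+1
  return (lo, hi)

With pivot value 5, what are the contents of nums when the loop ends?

[5,9,10,12,15,13,8]

lo=0 mid=0 hi=6
5=5: mid=1
8>5: swap(1,6), hi=5 ⇒ [5,13,9,10,12,15,8]
13>5: swap(1,5), hi=4 ⇒ [5,15,9,10,12,13,8]
15>5: swap(1,4), hi=3 ⇒ [5,12,9,10,15,13,8]
12>5: swap(1,3), hi=2 ⇒ [5,10,9,12,15,13,8]
10>5: swap(1,2), hi=1 ⇒ [5,9,10,12,15,13,8]
9>5: swap(1,1), hi=0 ⇒ [5,9,10,12,15,13,8]
done. lo=0 hi=0; nums=[5,9,10,12,15,13,8]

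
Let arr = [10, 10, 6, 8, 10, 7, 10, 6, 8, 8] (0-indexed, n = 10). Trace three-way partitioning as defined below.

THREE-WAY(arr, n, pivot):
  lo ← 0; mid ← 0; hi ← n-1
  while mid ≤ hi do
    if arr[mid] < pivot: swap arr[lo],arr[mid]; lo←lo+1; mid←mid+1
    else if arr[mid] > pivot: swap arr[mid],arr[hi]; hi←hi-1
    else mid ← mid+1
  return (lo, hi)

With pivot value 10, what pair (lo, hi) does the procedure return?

(6, 9)

pivot = 10; lo=0, mid=0, hi=9
arr[mid]=10=10: mid=1
arr[mid]=10=10: mid=2
arr[mid]=6<10: swap arr[0],arr[2]; lo=1,mid=3 → [6, 10, 10, 8, 10, 7, 10, 6, 8, 8]
arr[mid]=8<10: swap arr[1],arr[3]; lo=2,mid=4 → [6, 8, 10, 10, 10, 7, 10, 6, 8, 8]
arr[mid]=10=10: mid=5
arr[mid]=7<10: swap arr[2],arr[5]; lo=3,mid=6 → [6, 8, 7, 10, 10, 10, 10, 6, 8, 8]
arr[mid]=10=10: mid=7
arr[mid]=6<10: swap arr[3],arr[7]; lo=4,mid=8 → [6, 8, 7, 6, 10, 10, 10, 10, 8, 8]
arr[mid]=8<10: swap arr[4],arr[8]; lo=5,mid=9 → [6, 8, 7, 6, 8, 10, 10, 10, 10, 8]
arr[mid]=8<10: swap arr[5],arr[9]; lo=6,mid=10 → [6, 8, 7, 6, 8, 8, 10, 10, 10, 10]
end: lo=6, hi=9; arr = [6, 8, 7, 6, 8, 8, 10, 10, 10, 10]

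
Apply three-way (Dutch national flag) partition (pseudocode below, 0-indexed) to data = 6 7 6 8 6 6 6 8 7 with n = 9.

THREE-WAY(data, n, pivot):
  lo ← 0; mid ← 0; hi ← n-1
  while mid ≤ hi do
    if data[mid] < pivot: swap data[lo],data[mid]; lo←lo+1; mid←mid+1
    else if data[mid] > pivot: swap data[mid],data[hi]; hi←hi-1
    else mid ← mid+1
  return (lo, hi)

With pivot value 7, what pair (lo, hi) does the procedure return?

(5, 6)

pivot = 7; lo=0, mid=0, hi=8
data[mid]=6<7: swap data[0],data[0]; lo=1,mid=1 → 6 7 6 8 6 6 6 8 7
data[mid]=7=7: mid=2
data[mid]=6<7: swap data[1],data[2]; lo=2,mid=3 → 6 6 7 8 6 6 6 8 7
data[mid]=8>7: swap data[3],data[8]; hi=7 → 6 6 7 7 6 6 6 8 8
data[mid]=7=7: mid=4
data[mid]=6<7: swap data[2],data[4]; lo=3,mid=5 → 6 6 6 7 7 6 6 8 8
data[mid]=6<7: swap data[3],data[5]; lo=4,mid=6 → 6 6 6 6 7 7 6 8 8
data[mid]=6<7: swap data[4],data[6]; lo=5,mid=7 → 6 6 6 6 6 7 7 8 8
data[mid]=8>7: swap data[7],data[7]; hi=6 → 6 6 6 6 6 7 7 8 8
end: lo=5, hi=6; data = 6 6 6 6 6 7 7 8 8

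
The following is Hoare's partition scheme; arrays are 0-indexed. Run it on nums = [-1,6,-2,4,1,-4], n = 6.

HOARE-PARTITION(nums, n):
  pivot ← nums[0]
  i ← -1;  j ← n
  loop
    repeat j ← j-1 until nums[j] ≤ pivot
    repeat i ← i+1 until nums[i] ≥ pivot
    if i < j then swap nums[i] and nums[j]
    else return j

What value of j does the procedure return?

pivot = nums[0] = -1; i = -1, j = 6
j→5 (nums[5]=-4≤-1), i→0 (nums[0]=-1≥-1); i<j, swap → [-4,6,-2,4,1,-1]
j→2 (nums[2]=-2≤-1), i→1 (nums[1]=6≥-1); i<j, swap → [-4,-2,6,4,1,-1]
j→1, i→2; i≥j, return j=1. nums = [-4,-2,6,4,1,-1]

1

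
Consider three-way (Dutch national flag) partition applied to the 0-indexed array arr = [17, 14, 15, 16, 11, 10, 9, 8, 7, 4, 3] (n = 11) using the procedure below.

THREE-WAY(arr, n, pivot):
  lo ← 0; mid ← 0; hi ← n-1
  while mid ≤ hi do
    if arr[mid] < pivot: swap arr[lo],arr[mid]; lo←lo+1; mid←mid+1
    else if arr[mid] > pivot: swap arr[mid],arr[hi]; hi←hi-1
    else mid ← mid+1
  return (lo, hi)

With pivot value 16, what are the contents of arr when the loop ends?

[3, 14, 15, 11, 10, 9, 8, 7, 4, 16, 17]

lo=0 mid=0 hi=10
17>16: swap(0,10), hi=9 ⇒ [3, 14, 15, 16, 11, 10, 9, 8, 7, 4, 17]
3<16: swap(0,0), lo=1 mid=1 ⇒ [3, 14, 15, 16, 11, 10, 9, 8, 7, 4, 17]
14<16: swap(1,1), lo=2 mid=2 ⇒ [3, 14, 15, 16, 11, 10, 9, 8, 7, 4, 17]
15<16: swap(2,2), lo=3 mid=3 ⇒ [3, 14, 15, 16, 11, 10, 9, 8, 7, 4, 17]
16=16: mid=4
11<16: swap(3,4), lo=4 mid=5 ⇒ [3, 14, 15, 11, 16, 10, 9, 8, 7, 4, 17]
10<16: swap(4,5), lo=5 mid=6 ⇒ [3, 14, 15, 11, 10, 16, 9, 8, 7, 4, 17]
9<16: swap(5,6), lo=6 mid=7 ⇒ [3, 14, 15, 11, 10, 9, 16, 8, 7, 4, 17]
8<16: swap(6,7), lo=7 mid=8 ⇒ [3, 14, 15, 11, 10, 9, 8, 16, 7, 4, 17]
7<16: swap(7,8), lo=8 mid=9 ⇒ [3, 14, 15, 11, 10, 9, 8, 7, 16, 4, 17]
4<16: swap(8,9), lo=9 mid=10 ⇒ [3, 14, 15, 11, 10, 9, 8, 7, 4, 16, 17]
done. lo=9 hi=9; arr=[3, 14, 15, 11, 10, 9, 8, 7, 4, 16, 17]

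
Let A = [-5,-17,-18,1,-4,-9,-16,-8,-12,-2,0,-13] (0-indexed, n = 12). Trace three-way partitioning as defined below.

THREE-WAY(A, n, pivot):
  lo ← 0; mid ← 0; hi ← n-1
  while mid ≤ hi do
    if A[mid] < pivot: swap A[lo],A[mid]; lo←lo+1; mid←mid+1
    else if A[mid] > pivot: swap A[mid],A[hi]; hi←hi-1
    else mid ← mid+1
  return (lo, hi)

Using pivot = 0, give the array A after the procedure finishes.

[-5,-17,-18,-13,-4,-9,-16,-8,-12,-2,0,1]

pivot = 0; lo=0, mid=0, hi=11
A[mid]=-5<0: swap A[0],A[0]; lo=1,mid=1 → [-5,-17,-18,1,-4,-9,-16,-8,-12,-2,0,-13]
A[mid]=-17<0: swap A[1],A[1]; lo=2,mid=2 → [-5,-17,-18,1,-4,-9,-16,-8,-12,-2,0,-13]
A[mid]=-18<0: swap A[2],A[2]; lo=3,mid=3 → [-5,-17,-18,1,-4,-9,-16,-8,-12,-2,0,-13]
A[mid]=1>0: swap A[3],A[11]; hi=10 → [-5,-17,-18,-13,-4,-9,-16,-8,-12,-2,0,1]
A[mid]=-13<0: swap A[3],A[3]; lo=4,mid=4 → [-5,-17,-18,-13,-4,-9,-16,-8,-12,-2,0,1]
A[mid]=-4<0: swap A[4],A[4]; lo=5,mid=5 → [-5,-17,-18,-13,-4,-9,-16,-8,-12,-2,0,1]
A[mid]=-9<0: swap A[5],A[5]; lo=6,mid=6 → [-5,-17,-18,-13,-4,-9,-16,-8,-12,-2,0,1]
A[mid]=-16<0: swap A[6],A[6]; lo=7,mid=7 → [-5,-17,-18,-13,-4,-9,-16,-8,-12,-2,0,1]
A[mid]=-8<0: swap A[7],A[7]; lo=8,mid=8 → [-5,-17,-18,-13,-4,-9,-16,-8,-12,-2,0,1]
A[mid]=-12<0: swap A[8],A[8]; lo=9,mid=9 → [-5,-17,-18,-13,-4,-9,-16,-8,-12,-2,0,1]
A[mid]=-2<0: swap A[9],A[9]; lo=10,mid=10 → [-5,-17,-18,-13,-4,-9,-16,-8,-12,-2,0,1]
A[mid]=0=0: mid=11
end: lo=10, hi=10; A = [-5,-17,-18,-13,-4,-9,-16,-8,-12,-2,0,1]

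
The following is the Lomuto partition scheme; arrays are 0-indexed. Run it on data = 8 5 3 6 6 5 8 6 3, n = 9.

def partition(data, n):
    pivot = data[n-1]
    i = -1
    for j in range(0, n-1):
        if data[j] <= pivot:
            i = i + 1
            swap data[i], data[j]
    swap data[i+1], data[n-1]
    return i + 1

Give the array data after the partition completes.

3 3 8 6 6 5 8 6 5

pivot=3, i=-1
j=0: 8>3, skip
j=1: 5>3, skip
j=2: 3≤3, i=0, swap(0,2) ⇒ 3 5 8 6 6 5 8 6 3
j=3: 6>3, skip
j=4: 6>3, skip
j=5: 5>3, skip
j=6: 8>3, skip
j=7: 6>3, skip
swap(1,8) ⇒ 3 3 8 6 6 5 8 6 5; return 1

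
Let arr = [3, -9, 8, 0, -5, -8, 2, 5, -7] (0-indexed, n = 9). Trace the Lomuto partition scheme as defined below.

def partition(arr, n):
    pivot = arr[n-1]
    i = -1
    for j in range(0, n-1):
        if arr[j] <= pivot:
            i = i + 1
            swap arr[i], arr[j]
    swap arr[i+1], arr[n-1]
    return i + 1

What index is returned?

2

pivot=-7, i=-1
j=0: 3>-7, skip
j=1: -9≤-7, i=0, swap(0,1) ⇒ [-9, 3, 8, 0, -5, -8, 2, 5, -7]
j=2: 8>-7, skip
j=3: 0>-7, skip
j=4: -5>-7, skip
j=5: -8≤-7, i=1, swap(1,5) ⇒ [-9, -8, 8, 0, -5, 3, 2, 5, -7]
j=6: 2>-7, skip
j=7: 5>-7, skip
swap(2,8) ⇒ [-9, -8, -7, 0, -5, 3, 2, 5, 8]; return 2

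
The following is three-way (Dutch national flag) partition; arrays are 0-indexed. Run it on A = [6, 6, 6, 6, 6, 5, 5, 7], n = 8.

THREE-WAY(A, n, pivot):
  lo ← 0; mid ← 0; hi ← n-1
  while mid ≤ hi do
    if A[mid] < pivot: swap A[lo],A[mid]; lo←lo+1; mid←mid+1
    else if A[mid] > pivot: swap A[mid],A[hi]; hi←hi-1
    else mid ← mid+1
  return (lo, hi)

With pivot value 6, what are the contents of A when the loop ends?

[5, 5, 6, 6, 6, 6, 6, 7]

lo=0 mid=0 hi=7
6=6: mid=1
6=6: mid=2
6=6: mid=3
6=6: mid=4
6=6: mid=5
5<6: swap(0,5), lo=1 mid=6 ⇒ [5, 6, 6, 6, 6, 6, 5, 7]
5<6: swap(1,6), lo=2 mid=7 ⇒ [5, 5, 6, 6, 6, 6, 6, 7]
7>6: swap(7,7), hi=6 ⇒ [5, 5, 6, 6, 6, 6, 6, 7]
done. lo=2 hi=6; A=[5, 5, 6, 6, 6, 6, 6, 7]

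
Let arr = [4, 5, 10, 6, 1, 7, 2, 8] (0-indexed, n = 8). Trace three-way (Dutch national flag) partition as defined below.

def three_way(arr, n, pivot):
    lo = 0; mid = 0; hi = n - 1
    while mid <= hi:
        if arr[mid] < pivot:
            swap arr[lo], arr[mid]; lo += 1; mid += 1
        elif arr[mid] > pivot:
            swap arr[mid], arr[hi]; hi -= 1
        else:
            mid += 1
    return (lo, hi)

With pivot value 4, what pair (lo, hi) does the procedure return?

pivot = 4; lo=0, mid=0, hi=7
arr[mid]=4=4: mid=1
arr[mid]=5>4: swap arr[1],arr[7]; hi=6 → [4, 8, 10, 6, 1, 7, 2, 5]
arr[mid]=8>4: swap arr[1],arr[6]; hi=5 → [4, 2, 10, 6, 1, 7, 8, 5]
arr[mid]=2<4: swap arr[0],arr[1]; lo=1,mid=2 → [2, 4, 10, 6, 1, 7, 8, 5]
arr[mid]=10>4: swap arr[2],arr[5]; hi=4 → [2, 4, 7, 6, 1, 10, 8, 5]
arr[mid]=7>4: swap arr[2],arr[4]; hi=3 → [2, 4, 1, 6, 7, 10, 8, 5]
arr[mid]=1<4: swap arr[1],arr[2]; lo=2,mid=3 → [2, 1, 4, 6, 7, 10, 8, 5]
arr[mid]=6>4: swap arr[3],arr[3]; hi=2 → [2, 1, 4, 6, 7, 10, 8, 5]
end: lo=2, hi=2; arr = [2, 1, 4, 6, 7, 10, 8, 5]

(2, 2)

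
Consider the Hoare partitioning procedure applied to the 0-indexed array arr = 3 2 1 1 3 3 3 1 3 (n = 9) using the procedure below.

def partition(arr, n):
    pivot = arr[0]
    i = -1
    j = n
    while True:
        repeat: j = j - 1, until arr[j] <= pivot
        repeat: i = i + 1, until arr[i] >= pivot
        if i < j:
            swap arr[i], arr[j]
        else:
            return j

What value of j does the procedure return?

pivot = arr[0] = 3; i = -1, j = 9
j→8 (arr[8]=3≤3), i→0 (arr[0]=3≥3); i<j, swap → 3 2 1 1 3 3 3 1 3
j→7 (arr[7]=1≤3), i→4 (arr[4]=3≥3); i<j, swap → 3 2 1 1 1 3 3 3 3
j→6 (arr[6]=3≤3), i→5 (arr[5]=3≥3); i<j, swap → 3 2 1 1 1 3 3 3 3
j→5, i→6; i≥j, return j=5. arr = 3 2 1 1 1 3 3 3 3

5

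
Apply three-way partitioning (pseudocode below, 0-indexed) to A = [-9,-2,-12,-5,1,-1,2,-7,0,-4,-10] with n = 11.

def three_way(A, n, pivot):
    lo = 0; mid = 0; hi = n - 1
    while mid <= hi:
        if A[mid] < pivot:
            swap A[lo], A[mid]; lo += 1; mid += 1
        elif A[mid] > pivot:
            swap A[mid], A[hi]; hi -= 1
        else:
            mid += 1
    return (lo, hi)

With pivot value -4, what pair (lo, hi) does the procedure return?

lo=0 mid=0 hi=10
-9<-4: swap(0,0), lo=1 mid=1 ⇒ [-9,-2,-12,-5,1,-1,2,-7,0,-4,-10]
-2>-4: swap(1,10), hi=9 ⇒ [-9,-10,-12,-5,1,-1,2,-7,0,-4,-2]
-10<-4: swap(1,1), lo=2 mid=2 ⇒ [-9,-10,-12,-5,1,-1,2,-7,0,-4,-2]
-12<-4: swap(2,2), lo=3 mid=3 ⇒ [-9,-10,-12,-5,1,-1,2,-7,0,-4,-2]
-5<-4: swap(3,3), lo=4 mid=4 ⇒ [-9,-10,-12,-5,1,-1,2,-7,0,-4,-2]
1>-4: swap(4,9), hi=8 ⇒ [-9,-10,-12,-5,-4,-1,2,-7,0,1,-2]
-4=-4: mid=5
-1>-4: swap(5,8), hi=7 ⇒ [-9,-10,-12,-5,-4,0,2,-7,-1,1,-2]
0>-4: swap(5,7), hi=6 ⇒ [-9,-10,-12,-5,-4,-7,2,0,-1,1,-2]
-7<-4: swap(4,5), lo=5 mid=6 ⇒ [-9,-10,-12,-5,-7,-4,2,0,-1,1,-2]
2>-4: swap(6,6), hi=5 ⇒ [-9,-10,-12,-5,-7,-4,2,0,-1,1,-2]
done. lo=5 hi=5; A=[-9,-10,-12,-5,-7,-4,2,0,-1,1,-2]

(5, 5)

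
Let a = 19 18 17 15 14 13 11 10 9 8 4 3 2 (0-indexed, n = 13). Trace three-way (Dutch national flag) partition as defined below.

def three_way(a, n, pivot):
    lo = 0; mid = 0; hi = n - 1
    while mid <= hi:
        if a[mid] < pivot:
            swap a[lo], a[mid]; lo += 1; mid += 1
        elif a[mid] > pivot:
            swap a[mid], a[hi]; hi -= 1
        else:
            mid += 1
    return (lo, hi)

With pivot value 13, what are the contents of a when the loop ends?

2 3 4 8 9 11 10 13 14 15 17 18 19

pivot = 13; lo=0, mid=0, hi=12
a[mid]=19>13: swap a[0],a[12]; hi=11 → 2 18 17 15 14 13 11 10 9 8 4 3 19
a[mid]=2<13: swap a[0],a[0]; lo=1,mid=1 → 2 18 17 15 14 13 11 10 9 8 4 3 19
a[mid]=18>13: swap a[1],a[11]; hi=10 → 2 3 17 15 14 13 11 10 9 8 4 18 19
a[mid]=3<13: swap a[1],a[1]; lo=2,mid=2 → 2 3 17 15 14 13 11 10 9 8 4 18 19
a[mid]=17>13: swap a[2],a[10]; hi=9 → 2 3 4 15 14 13 11 10 9 8 17 18 19
a[mid]=4<13: swap a[2],a[2]; lo=3,mid=3 → 2 3 4 15 14 13 11 10 9 8 17 18 19
a[mid]=15>13: swap a[3],a[9]; hi=8 → 2 3 4 8 14 13 11 10 9 15 17 18 19
a[mid]=8<13: swap a[3],a[3]; lo=4,mid=4 → 2 3 4 8 14 13 11 10 9 15 17 18 19
a[mid]=14>13: swap a[4],a[8]; hi=7 → 2 3 4 8 9 13 11 10 14 15 17 18 19
a[mid]=9<13: swap a[4],a[4]; lo=5,mid=5 → 2 3 4 8 9 13 11 10 14 15 17 18 19
a[mid]=13=13: mid=6
a[mid]=11<13: swap a[5],a[6]; lo=6,mid=7 → 2 3 4 8 9 11 13 10 14 15 17 18 19
a[mid]=10<13: swap a[6],a[7]; lo=7,mid=8 → 2 3 4 8 9 11 10 13 14 15 17 18 19
end: lo=7, hi=7; a = 2 3 4 8 9 11 10 13 14 15 17 18 19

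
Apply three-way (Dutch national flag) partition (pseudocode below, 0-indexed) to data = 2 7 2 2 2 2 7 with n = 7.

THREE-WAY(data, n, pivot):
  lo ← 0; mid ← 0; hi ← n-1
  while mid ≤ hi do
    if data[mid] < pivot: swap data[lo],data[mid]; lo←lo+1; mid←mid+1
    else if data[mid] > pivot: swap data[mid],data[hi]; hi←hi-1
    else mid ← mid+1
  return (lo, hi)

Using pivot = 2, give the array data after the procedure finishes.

pivot = 2; lo=0, mid=0, hi=6
data[mid]=2=2: mid=1
data[mid]=7>2: swap data[1],data[6]; hi=5 → 2 7 2 2 2 2 7
data[mid]=7>2: swap data[1],data[5]; hi=4 → 2 2 2 2 2 7 7
data[mid]=2=2: mid=2
data[mid]=2=2: mid=3
data[mid]=2=2: mid=4
data[mid]=2=2: mid=5
end: lo=0, hi=4; data = 2 2 2 2 2 7 7

2 2 2 2 2 7 7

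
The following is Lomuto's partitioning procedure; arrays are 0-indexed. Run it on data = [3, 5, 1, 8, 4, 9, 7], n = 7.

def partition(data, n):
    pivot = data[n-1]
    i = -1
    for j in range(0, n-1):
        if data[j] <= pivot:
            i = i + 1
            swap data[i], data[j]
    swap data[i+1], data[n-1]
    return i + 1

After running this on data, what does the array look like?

[3, 5, 1, 4, 7, 9, 8]

pivot=7, i=-1
j=0: 3≤7, i=0, swap(0,0) ⇒ [3, 5, 1, 8, 4, 9, 7]
j=1: 5≤7, i=1, swap(1,1) ⇒ [3, 5, 1, 8, 4, 9, 7]
j=2: 1≤7, i=2, swap(2,2) ⇒ [3, 5, 1, 8, 4, 9, 7]
j=3: 8>7, skip
j=4: 4≤7, i=3, swap(3,4) ⇒ [3, 5, 1, 4, 8, 9, 7]
j=5: 9>7, skip
swap(4,6) ⇒ [3, 5, 1, 4, 7, 9, 8]; return 4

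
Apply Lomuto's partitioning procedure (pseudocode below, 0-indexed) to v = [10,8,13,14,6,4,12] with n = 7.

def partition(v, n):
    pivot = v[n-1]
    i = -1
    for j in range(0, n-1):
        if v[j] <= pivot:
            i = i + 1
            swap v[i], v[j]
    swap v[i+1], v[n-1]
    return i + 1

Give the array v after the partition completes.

[10,8,6,4,12,14,13]

pivot = v[6] = 12; i = -1
j=0: v[0]=10 ≤ 12 → i=0, swap v[0],v[0] (no change) → [10,8,13,14,6,4,12]
j=1: v[1]=8 ≤ 12 → i=1, swap v[1],v[1] (no change) → [10,8,13,14,6,4,12]
j=2: v[2]=13 > 12 → no swap
j=3: v[3]=14 > 12 → no swap
j=4: v[4]=6 ≤ 12 → i=2, swap v[2],v[4] → [10,8,6,14,13,4,12]
j=5: v[5]=4 ≤ 12 → i=3, swap v[3],v[5] → [10,8,6,4,13,14,12]
final swap v[4],v[6] → [10,8,6,4,12,14,13]; return 4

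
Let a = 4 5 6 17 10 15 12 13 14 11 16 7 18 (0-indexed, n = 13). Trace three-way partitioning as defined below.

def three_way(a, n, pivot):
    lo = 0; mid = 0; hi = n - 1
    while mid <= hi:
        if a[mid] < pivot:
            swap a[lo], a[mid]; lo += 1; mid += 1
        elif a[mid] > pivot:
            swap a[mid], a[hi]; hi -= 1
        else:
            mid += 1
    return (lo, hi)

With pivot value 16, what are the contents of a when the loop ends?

pivot = 16; lo=0, mid=0, hi=12
a[mid]=4<16: swap a[0],a[0]; lo=1,mid=1 → 4 5 6 17 10 15 12 13 14 11 16 7 18
a[mid]=5<16: swap a[1],a[1]; lo=2,mid=2 → 4 5 6 17 10 15 12 13 14 11 16 7 18
a[mid]=6<16: swap a[2],a[2]; lo=3,mid=3 → 4 5 6 17 10 15 12 13 14 11 16 7 18
a[mid]=17>16: swap a[3],a[12]; hi=11 → 4 5 6 18 10 15 12 13 14 11 16 7 17
a[mid]=18>16: swap a[3],a[11]; hi=10 → 4 5 6 7 10 15 12 13 14 11 16 18 17
a[mid]=7<16: swap a[3],a[3]; lo=4,mid=4 → 4 5 6 7 10 15 12 13 14 11 16 18 17
a[mid]=10<16: swap a[4],a[4]; lo=5,mid=5 → 4 5 6 7 10 15 12 13 14 11 16 18 17
a[mid]=15<16: swap a[5],a[5]; lo=6,mid=6 → 4 5 6 7 10 15 12 13 14 11 16 18 17
a[mid]=12<16: swap a[6],a[6]; lo=7,mid=7 → 4 5 6 7 10 15 12 13 14 11 16 18 17
a[mid]=13<16: swap a[7],a[7]; lo=8,mid=8 → 4 5 6 7 10 15 12 13 14 11 16 18 17
a[mid]=14<16: swap a[8],a[8]; lo=9,mid=9 → 4 5 6 7 10 15 12 13 14 11 16 18 17
a[mid]=11<16: swap a[9],a[9]; lo=10,mid=10 → 4 5 6 7 10 15 12 13 14 11 16 18 17
a[mid]=16=16: mid=11
end: lo=10, hi=10; a = 4 5 6 7 10 15 12 13 14 11 16 18 17

4 5 6 7 10 15 12 13 14 11 16 18 17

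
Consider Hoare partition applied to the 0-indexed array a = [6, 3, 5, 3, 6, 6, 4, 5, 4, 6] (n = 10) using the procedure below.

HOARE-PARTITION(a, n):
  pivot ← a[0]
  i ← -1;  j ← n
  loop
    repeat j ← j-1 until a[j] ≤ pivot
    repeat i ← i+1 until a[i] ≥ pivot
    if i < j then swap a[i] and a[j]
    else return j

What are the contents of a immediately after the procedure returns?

[6, 3, 5, 3, 4, 5, 4, 6, 6, 6]

pivot=6
j stops at 9 (6), i stops at 0 (6); swap ⇒ [6, 3, 5, 3, 6, 6, 4, 5, 4, 6]
j stops at 8 (4), i stops at 4 (6); swap ⇒ [6, 3, 5, 3, 4, 6, 4, 5, 6, 6]
j stops at 7 (5), i stops at 5 (6); swap ⇒ [6, 3, 5, 3, 4, 5, 4, 6, 6, 6]
j stops at 6, i stops at 7; i≥j ⇒ return 6. a=[6, 3, 5, 3, 4, 5, 4, 6, 6, 6]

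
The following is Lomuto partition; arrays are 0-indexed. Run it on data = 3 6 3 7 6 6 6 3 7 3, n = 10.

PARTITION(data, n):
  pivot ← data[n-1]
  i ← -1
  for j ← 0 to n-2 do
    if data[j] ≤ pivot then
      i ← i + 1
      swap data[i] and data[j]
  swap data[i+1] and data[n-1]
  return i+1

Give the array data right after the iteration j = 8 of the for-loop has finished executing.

3 3 3 7 6 6 6 6 7 3

pivot=3, i=-1
j=0: 3≤3, i=0, swap(0,0) ⇒ 3 6 3 7 6 6 6 3 7 3
j=1: 6>3, skip
j=2: 3≤3, i=1, swap(1,2) ⇒ 3 3 6 7 6 6 6 3 7 3
j=3: 7>3, skip
j=4: 6>3, skip
j=5: 6>3, skip
j=6: 6>3, skip
j=7: 3≤3, i=2, swap(2,7) ⇒ 3 3 3 7 6 6 6 6 7 3
j=8: 7>3, skip
(after j=8) data = 3 3 3 7 6 6 6 6 7 3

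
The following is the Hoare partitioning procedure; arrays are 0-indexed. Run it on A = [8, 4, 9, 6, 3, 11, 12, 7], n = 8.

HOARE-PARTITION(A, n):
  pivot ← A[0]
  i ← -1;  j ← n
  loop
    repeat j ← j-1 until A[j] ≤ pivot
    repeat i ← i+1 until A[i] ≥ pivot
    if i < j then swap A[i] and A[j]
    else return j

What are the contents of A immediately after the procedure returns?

[7, 4, 3, 6, 9, 11, 12, 8]

pivot = A[0] = 8; i = -1, j = 8
j→7 (A[7]=7≤8), i→0 (A[0]=8≥8); i<j, swap → [7, 4, 9, 6, 3, 11, 12, 8]
j→4 (A[4]=3≤8), i→2 (A[2]=9≥8); i<j, swap → [7, 4, 3, 6, 9, 11, 12, 8]
j→3, i→4; i≥j, return j=3. A = [7, 4, 3, 6, 9, 11, 12, 8]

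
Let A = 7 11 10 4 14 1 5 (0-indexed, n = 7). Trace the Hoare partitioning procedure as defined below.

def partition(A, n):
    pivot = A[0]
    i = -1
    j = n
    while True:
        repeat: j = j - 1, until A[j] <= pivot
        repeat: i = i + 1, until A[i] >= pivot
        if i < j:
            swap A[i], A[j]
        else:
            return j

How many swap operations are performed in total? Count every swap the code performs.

pivot=7
j stops at 6 (5), i stops at 0 (7); swap ⇒ 5 11 10 4 14 1 7
j stops at 5 (1), i stops at 1 (11); swap ⇒ 5 1 10 4 14 11 7
j stops at 3 (4), i stops at 2 (10); swap ⇒ 5 1 4 10 14 11 7
j stops at 2, i stops at 3; i≥j ⇒ return 2. A=5 1 4 10 14 11 7

3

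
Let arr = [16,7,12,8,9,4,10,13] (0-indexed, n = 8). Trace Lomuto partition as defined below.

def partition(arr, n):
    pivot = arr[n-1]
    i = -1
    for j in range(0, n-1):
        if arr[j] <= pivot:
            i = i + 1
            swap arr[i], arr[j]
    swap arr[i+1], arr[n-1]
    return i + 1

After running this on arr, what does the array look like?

pivot=13, i=-1
j=0: 16>13, skip
j=1: 7≤13, i=0, swap(0,1) ⇒ [7,16,12,8,9,4,10,13]
j=2: 12≤13, i=1, swap(1,2) ⇒ [7,12,16,8,9,4,10,13]
j=3: 8≤13, i=2, swap(2,3) ⇒ [7,12,8,16,9,4,10,13]
j=4: 9≤13, i=3, swap(3,4) ⇒ [7,12,8,9,16,4,10,13]
j=5: 4≤13, i=4, swap(4,5) ⇒ [7,12,8,9,4,16,10,13]
j=6: 10≤13, i=5, swap(5,6) ⇒ [7,12,8,9,4,10,16,13]
swap(6,7) ⇒ [7,12,8,9,4,10,13,16]; return 6

[7,12,8,9,4,10,13,16]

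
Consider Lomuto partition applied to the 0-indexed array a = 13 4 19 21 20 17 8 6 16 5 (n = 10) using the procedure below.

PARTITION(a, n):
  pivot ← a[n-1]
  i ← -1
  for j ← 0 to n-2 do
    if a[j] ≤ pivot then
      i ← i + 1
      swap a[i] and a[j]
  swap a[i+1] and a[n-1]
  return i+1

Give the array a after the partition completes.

pivot=5, i=-1
j=0: 13>5, skip
j=1: 4≤5, i=0, swap(0,1) ⇒ 4 13 19 21 20 17 8 6 16 5
j=2: 19>5, skip
j=3: 21>5, skip
j=4: 20>5, skip
j=5: 17>5, skip
j=6: 8>5, skip
j=7: 6>5, skip
j=8: 16>5, skip
swap(1,9) ⇒ 4 5 19 21 20 17 8 6 16 13; return 1

4 5 19 21 20 17 8 6 16 13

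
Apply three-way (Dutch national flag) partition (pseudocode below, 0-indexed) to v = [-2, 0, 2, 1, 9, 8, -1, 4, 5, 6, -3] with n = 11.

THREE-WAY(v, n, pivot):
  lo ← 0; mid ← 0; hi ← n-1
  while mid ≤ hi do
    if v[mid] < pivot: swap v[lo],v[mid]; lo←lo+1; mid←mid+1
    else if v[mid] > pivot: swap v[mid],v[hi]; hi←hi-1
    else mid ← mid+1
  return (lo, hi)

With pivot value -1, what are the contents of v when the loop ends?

lo=0 mid=0 hi=10
-2<-1: swap(0,0), lo=1 mid=1 ⇒ [-2, 0, 2, 1, 9, 8, -1, 4, 5, 6, -3]
0>-1: swap(1,10), hi=9 ⇒ [-2, -3, 2, 1, 9, 8, -1, 4, 5, 6, 0]
-3<-1: swap(1,1), lo=2 mid=2 ⇒ [-2, -3, 2, 1, 9, 8, -1, 4, 5, 6, 0]
2>-1: swap(2,9), hi=8 ⇒ [-2, -3, 6, 1, 9, 8, -1, 4, 5, 2, 0]
6>-1: swap(2,8), hi=7 ⇒ [-2, -3, 5, 1, 9, 8, -1, 4, 6, 2, 0]
5>-1: swap(2,7), hi=6 ⇒ [-2, -3, 4, 1, 9, 8, -1, 5, 6, 2, 0]
4>-1: swap(2,6), hi=5 ⇒ [-2, -3, -1, 1, 9, 8, 4, 5, 6, 2, 0]
-1=-1: mid=3
1>-1: swap(3,5), hi=4 ⇒ [-2, -3, -1, 8, 9, 1, 4, 5, 6, 2, 0]
8>-1: swap(3,4), hi=3 ⇒ [-2, -3, -1, 9, 8, 1, 4, 5, 6, 2, 0]
9>-1: swap(3,3), hi=2 ⇒ [-2, -3, -1, 9, 8, 1, 4, 5, 6, 2, 0]
done. lo=2 hi=2; v=[-2, -3, -1, 9, 8, 1, 4, 5, 6, 2, 0]

[-2, -3, -1, 9, 8, 1, 4, 5, 6, 2, 0]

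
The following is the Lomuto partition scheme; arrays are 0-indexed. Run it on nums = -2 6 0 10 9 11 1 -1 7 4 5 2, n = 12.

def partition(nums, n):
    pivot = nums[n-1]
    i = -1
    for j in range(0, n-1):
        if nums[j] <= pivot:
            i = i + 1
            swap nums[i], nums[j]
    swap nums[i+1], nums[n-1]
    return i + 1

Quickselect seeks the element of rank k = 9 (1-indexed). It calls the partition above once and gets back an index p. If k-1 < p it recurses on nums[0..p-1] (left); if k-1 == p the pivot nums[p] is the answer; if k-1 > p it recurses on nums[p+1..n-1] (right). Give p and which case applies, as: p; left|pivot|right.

pivot = nums[11] = 2; i = -1
j=0: nums[0]=-2 ≤ 2 → i=0, swap nums[0],nums[0] (no change) → -2 6 0 10 9 11 1 -1 7 4 5 2
j=1: nums[1]=6 > 2 → no swap
j=2: nums[2]=0 ≤ 2 → i=1, swap nums[1],nums[2] → -2 0 6 10 9 11 1 -1 7 4 5 2
j=3: nums[3]=10 > 2 → no swap
j=4: nums[4]=9 > 2 → no swap
j=5: nums[5]=11 > 2 → no swap
j=6: nums[6]=1 ≤ 2 → i=2, swap nums[2],nums[6] → -2 0 1 10 9 11 6 -1 7 4 5 2
j=7: nums[7]=-1 ≤ 2 → i=3, swap nums[3],nums[7] → -2 0 1 -1 9 11 6 10 7 4 5 2
j=8: nums[8]=7 > 2 → no swap
j=9: nums[9]=4 > 2 → no swap
j=10: nums[10]=5 > 2 → no swap
final swap nums[4],nums[11] → -2 0 1 -1 2 11 6 10 7 4 5 9; return 4
p = 4; k-1 = 8 > 4 ⇒ right

4; right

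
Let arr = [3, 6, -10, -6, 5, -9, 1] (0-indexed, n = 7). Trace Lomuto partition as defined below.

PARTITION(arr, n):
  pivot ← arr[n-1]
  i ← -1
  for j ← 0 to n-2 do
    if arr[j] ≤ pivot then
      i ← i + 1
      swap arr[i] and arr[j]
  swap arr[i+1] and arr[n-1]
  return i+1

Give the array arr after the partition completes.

pivot = arr[6] = 1; i = -1
j=0: arr[0]=3 > 1 → no swap
j=1: arr[1]=6 > 1 → no swap
j=2: arr[2]=-10 ≤ 1 → i=0, swap arr[0],arr[2] → [-10, 6, 3, -6, 5, -9, 1]
j=3: arr[3]=-6 ≤ 1 → i=1, swap arr[1],arr[3] → [-10, -6, 3, 6, 5, -9, 1]
j=4: arr[4]=5 > 1 → no swap
j=5: arr[5]=-9 ≤ 1 → i=2, swap arr[2],arr[5] → [-10, -6, -9, 6, 5, 3, 1]
final swap arr[3],arr[6] → [-10, -6, -9, 1, 5, 3, 6]; return 3

[-10, -6, -9, 1, 5, 3, 6]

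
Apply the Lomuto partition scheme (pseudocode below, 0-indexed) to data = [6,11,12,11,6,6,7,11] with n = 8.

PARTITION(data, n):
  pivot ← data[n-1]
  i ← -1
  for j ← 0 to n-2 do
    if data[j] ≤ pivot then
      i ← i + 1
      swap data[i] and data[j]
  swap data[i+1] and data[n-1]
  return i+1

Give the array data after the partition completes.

[6,11,11,6,6,7,11,12]

pivot = data[7] = 11; i = -1
j=0: data[0]=6 ≤ 11 → i=0, swap data[0],data[0] (no change) → [6,11,12,11,6,6,7,11]
j=1: data[1]=11 ≤ 11 → i=1, swap data[1],data[1] (no change) → [6,11,12,11,6,6,7,11]
j=2: data[2]=12 > 11 → no swap
j=3: data[3]=11 ≤ 11 → i=2, swap data[2],data[3] → [6,11,11,12,6,6,7,11]
j=4: data[4]=6 ≤ 11 → i=3, swap data[3],data[4] → [6,11,11,6,12,6,7,11]
j=5: data[5]=6 ≤ 11 → i=4, swap data[4],data[5] → [6,11,11,6,6,12,7,11]
j=6: data[6]=7 ≤ 11 → i=5, swap data[5],data[6] → [6,11,11,6,6,7,12,11]
final swap data[6],data[7] → [6,11,11,6,6,7,11,12]; return 6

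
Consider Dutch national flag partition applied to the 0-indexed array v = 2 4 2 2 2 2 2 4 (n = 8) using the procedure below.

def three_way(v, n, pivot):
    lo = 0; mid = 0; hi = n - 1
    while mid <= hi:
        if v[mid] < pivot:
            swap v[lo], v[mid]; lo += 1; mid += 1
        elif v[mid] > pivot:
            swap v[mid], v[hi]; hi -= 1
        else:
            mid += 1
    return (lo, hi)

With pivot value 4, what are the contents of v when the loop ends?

2 2 2 2 2 2 4 4

pivot = 4; lo=0, mid=0, hi=7
v[mid]=2<4: swap v[0],v[0]; lo=1,mid=1 → 2 4 2 2 2 2 2 4
v[mid]=4=4: mid=2
v[mid]=2<4: swap v[1],v[2]; lo=2,mid=3 → 2 2 4 2 2 2 2 4
v[mid]=2<4: swap v[2],v[3]; lo=3,mid=4 → 2 2 2 4 2 2 2 4
v[mid]=2<4: swap v[3],v[4]; lo=4,mid=5 → 2 2 2 2 4 2 2 4
v[mid]=2<4: swap v[4],v[5]; lo=5,mid=6 → 2 2 2 2 2 4 2 4
v[mid]=2<4: swap v[5],v[6]; lo=6,mid=7 → 2 2 2 2 2 2 4 4
v[mid]=4=4: mid=8
end: lo=6, hi=7; v = 2 2 2 2 2 2 4 4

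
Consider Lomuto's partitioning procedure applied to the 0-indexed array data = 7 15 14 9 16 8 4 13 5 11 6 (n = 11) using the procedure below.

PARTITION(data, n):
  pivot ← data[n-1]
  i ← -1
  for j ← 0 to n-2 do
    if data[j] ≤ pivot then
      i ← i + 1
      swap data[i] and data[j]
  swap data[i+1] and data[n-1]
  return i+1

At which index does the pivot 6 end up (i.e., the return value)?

2

pivot=6, i=-1
j=0: 7>6, skip
j=1: 15>6, skip
j=2: 14>6, skip
j=3: 9>6, skip
j=4: 16>6, skip
j=5: 8>6, skip
j=6: 4≤6, i=0, swap(0,6) ⇒ 4 15 14 9 16 8 7 13 5 11 6
j=7: 13>6, skip
j=8: 5≤6, i=1, swap(1,8) ⇒ 4 5 14 9 16 8 7 13 15 11 6
j=9: 11>6, skip
swap(2,10) ⇒ 4 5 6 9 16 8 7 13 15 11 14; return 2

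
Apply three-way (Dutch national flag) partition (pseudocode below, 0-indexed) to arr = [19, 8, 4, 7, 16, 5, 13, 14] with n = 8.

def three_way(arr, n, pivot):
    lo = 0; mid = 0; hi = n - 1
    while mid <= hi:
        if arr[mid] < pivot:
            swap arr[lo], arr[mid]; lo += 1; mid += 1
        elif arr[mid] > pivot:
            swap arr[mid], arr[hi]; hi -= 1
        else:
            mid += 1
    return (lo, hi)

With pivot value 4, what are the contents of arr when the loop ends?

[4, 8, 7, 16, 5, 13, 14, 19]

pivot = 4; lo=0, mid=0, hi=7
arr[mid]=19>4: swap arr[0],arr[7]; hi=6 → [14, 8, 4, 7, 16, 5, 13, 19]
arr[mid]=14>4: swap arr[0],arr[6]; hi=5 → [13, 8, 4, 7, 16, 5, 14, 19]
arr[mid]=13>4: swap arr[0],arr[5]; hi=4 → [5, 8, 4, 7, 16, 13, 14, 19]
arr[mid]=5>4: swap arr[0],arr[4]; hi=3 → [16, 8, 4, 7, 5, 13, 14, 19]
arr[mid]=16>4: swap arr[0],arr[3]; hi=2 → [7, 8, 4, 16, 5, 13, 14, 19]
arr[mid]=7>4: swap arr[0],arr[2]; hi=1 → [4, 8, 7, 16, 5, 13, 14, 19]
arr[mid]=4=4: mid=1
arr[mid]=8>4: swap arr[1],arr[1]; hi=0 → [4, 8, 7, 16, 5, 13, 14, 19]
end: lo=0, hi=0; arr = [4, 8, 7, 16, 5, 13, 14, 19]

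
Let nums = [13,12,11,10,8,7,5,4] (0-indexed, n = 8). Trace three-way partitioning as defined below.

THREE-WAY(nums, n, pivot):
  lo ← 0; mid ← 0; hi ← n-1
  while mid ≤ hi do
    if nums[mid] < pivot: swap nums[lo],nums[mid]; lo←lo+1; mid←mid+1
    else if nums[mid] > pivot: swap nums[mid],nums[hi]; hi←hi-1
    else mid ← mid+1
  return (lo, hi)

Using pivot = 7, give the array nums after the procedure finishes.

[4,5,7,8,10,11,12,13]

pivot = 7; lo=0, mid=0, hi=7
nums[mid]=13>7: swap nums[0],nums[7]; hi=6 → [4,12,11,10,8,7,5,13]
nums[mid]=4<7: swap nums[0],nums[0]; lo=1,mid=1 → [4,12,11,10,8,7,5,13]
nums[mid]=12>7: swap nums[1],nums[6]; hi=5 → [4,5,11,10,8,7,12,13]
nums[mid]=5<7: swap nums[1],nums[1]; lo=2,mid=2 → [4,5,11,10,8,7,12,13]
nums[mid]=11>7: swap nums[2],nums[5]; hi=4 → [4,5,7,10,8,11,12,13]
nums[mid]=7=7: mid=3
nums[mid]=10>7: swap nums[3],nums[4]; hi=3 → [4,5,7,8,10,11,12,13]
nums[mid]=8>7: swap nums[3],nums[3]; hi=2 → [4,5,7,8,10,11,12,13]
end: lo=2, hi=2; nums = [4,5,7,8,10,11,12,13]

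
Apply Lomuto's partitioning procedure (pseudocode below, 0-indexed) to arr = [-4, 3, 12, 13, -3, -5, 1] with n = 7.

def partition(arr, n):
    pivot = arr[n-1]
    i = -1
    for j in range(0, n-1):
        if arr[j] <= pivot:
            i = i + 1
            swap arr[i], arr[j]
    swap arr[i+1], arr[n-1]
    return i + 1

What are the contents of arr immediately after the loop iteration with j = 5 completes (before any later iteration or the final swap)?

[-4, -3, -5, 13, 3, 12, 1]

pivot=1, i=-1
j=0: -4≤1, i=0, swap(0,0) ⇒ [-4, 3, 12, 13, -3, -5, 1]
j=1: 3>1, skip
j=2: 12>1, skip
j=3: 13>1, skip
j=4: -3≤1, i=1, swap(1,4) ⇒ [-4, -3, 12, 13, 3, -5, 1]
j=5: -5≤1, i=2, swap(2,5) ⇒ [-4, -3, -5, 13, 3, 12, 1]
(after j=5) arr = [-4, -3, -5, 13, 3, 12, 1]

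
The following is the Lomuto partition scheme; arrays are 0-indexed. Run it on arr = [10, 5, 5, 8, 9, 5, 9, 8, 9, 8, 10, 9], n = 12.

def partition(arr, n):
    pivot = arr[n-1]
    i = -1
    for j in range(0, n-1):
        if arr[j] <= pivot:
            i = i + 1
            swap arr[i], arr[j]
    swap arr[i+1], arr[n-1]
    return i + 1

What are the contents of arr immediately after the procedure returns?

[5, 5, 8, 9, 5, 9, 8, 9, 8, 9, 10, 10]

pivot = arr[11] = 9; i = -1
j=0: arr[0]=10 > 9 → no swap
j=1: arr[1]=5 ≤ 9 → i=0, swap arr[0],arr[1] → [5, 10, 5, 8, 9, 5, 9, 8, 9, 8, 10, 9]
j=2: arr[2]=5 ≤ 9 → i=1, swap arr[1],arr[2] → [5, 5, 10, 8, 9, 5, 9, 8, 9, 8, 10, 9]
j=3: arr[3]=8 ≤ 9 → i=2, swap arr[2],arr[3] → [5, 5, 8, 10, 9, 5, 9, 8, 9, 8, 10, 9]
j=4: arr[4]=9 ≤ 9 → i=3, swap arr[3],arr[4] → [5, 5, 8, 9, 10, 5, 9, 8, 9, 8, 10, 9]
j=5: arr[5]=5 ≤ 9 → i=4, swap arr[4],arr[5] → [5, 5, 8, 9, 5, 10, 9, 8, 9, 8, 10, 9]
j=6: arr[6]=9 ≤ 9 → i=5, swap arr[5],arr[6] → [5, 5, 8, 9, 5, 9, 10, 8, 9, 8, 10, 9]
j=7: arr[7]=8 ≤ 9 → i=6, swap arr[6],arr[7] → [5, 5, 8, 9, 5, 9, 8, 10, 9, 8, 10, 9]
j=8: arr[8]=9 ≤ 9 → i=7, swap arr[7],arr[8] → [5, 5, 8, 9, 5, 9, 8, 9, 10, 8, 10, 9]
j=9: arr[9]=8 ≤ 9 → i=8, swap arr[8],arr[9] → [5, 5, 8, 9, 5, 9, 8, 9, 8, 10, 10, 9]
j=10: arr[10]=10 > 9 → no swap
final swap arr[9],arr[11] → [5, 5, 8, 9, 5, 9, 8, 9, 8, 9, 10, 10]; return 9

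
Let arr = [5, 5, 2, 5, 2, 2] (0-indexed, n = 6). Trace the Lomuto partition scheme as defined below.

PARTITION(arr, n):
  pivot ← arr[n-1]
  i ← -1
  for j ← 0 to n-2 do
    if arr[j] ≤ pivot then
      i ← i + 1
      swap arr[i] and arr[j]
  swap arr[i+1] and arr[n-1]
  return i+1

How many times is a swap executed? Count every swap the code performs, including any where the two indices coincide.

pivot=2, i=-1
j=0: 5>2, skip
j=1: 5>2, skip
j=2: 2≤2, i=0, swap(0,2) ⇒ [2, 5, 5, 5, 2, 2]
j=3: 5>2, skip
j=4: 2≤2, i=1, swap(1,4) ⇒ [2, 2, 5, 5, 5, 2]
swap(2,5) ⇒ [2, 2, 2, 5, 5, 5]; return 2

3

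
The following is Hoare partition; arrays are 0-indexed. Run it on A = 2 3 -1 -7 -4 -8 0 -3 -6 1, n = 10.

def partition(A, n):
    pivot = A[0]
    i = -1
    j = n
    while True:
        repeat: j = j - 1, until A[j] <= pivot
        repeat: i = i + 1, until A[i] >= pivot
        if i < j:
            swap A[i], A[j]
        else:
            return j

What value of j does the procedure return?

pivot = A[0] = 2; i = -1, j = 10
j→9 (A[9]=1≤2), i→0 (A[0]=2≥2); i<j, swap → 1 3 -1 -7 -4 -8 0 -3 -6 2
j→8 (A[8]=-6≤2), i→1 (A[1]=3≥2); i<j, swap → 1 -6 -1 -7 -4 -8 0 -3 3 2
j→7, i→8; i≥j, return j=7. A = 1 -6 -1 -7 -4 -8 0 -3 3 2

7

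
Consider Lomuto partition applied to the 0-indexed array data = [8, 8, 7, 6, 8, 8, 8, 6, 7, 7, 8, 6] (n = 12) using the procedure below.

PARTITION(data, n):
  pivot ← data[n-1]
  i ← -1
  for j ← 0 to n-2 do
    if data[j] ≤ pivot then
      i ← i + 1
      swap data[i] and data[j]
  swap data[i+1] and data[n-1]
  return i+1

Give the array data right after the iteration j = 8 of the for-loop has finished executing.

[6, 6, 7, 8, 8, 8, 8, 8, 7, 7, 8, 6]

pivot=6, i=-1
j=0: 8>6, skip
j=1: 8>6, skip
j=2: 7>6, skip
j=3: 6≤6, i=0, swap(0,3) ⇒ [6, 8, 7, 8, 8, 8, 8, 6, 7, 7, 8, 6]
j=4: 8>6, skip
j=5: 8>6, skip
j=6: 8>6, skip
j=7: 6≤6, i=1, swap(1,7) ⇒ [6, 6, 7, 8, 8, 8, 8, 8, 7, 7, 8, 6]
j=8: 7>6, skip
(after j=8) data = [6, 6, 7, 8, 8, 8, 8, 8, 7, 7, 8, 6]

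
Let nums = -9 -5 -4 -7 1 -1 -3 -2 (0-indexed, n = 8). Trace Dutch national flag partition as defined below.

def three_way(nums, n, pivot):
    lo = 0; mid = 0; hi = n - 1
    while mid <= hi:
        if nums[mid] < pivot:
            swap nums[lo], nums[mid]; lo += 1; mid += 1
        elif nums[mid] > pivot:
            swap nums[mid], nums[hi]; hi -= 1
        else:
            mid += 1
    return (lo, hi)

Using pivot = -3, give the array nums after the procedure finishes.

pivot = -3; lo=0, mid=0, hi=7
nums[mid]=-9<-3: swap nums[0],nums[0]; lo=1,mid=1 → -9 -5 -4 -7 1 -1 -3 -2
nums[mid]=-5<-3: swap nums[1],nums[1]; lo=2,mid=2 → -9 -5 -4 -7 1 -1 -3 -2
nums[mid]=-4<-3: swap nums[2],nums[2]; lo=3,mid=3 → -9 -5 -4 -7 1 -1 -3 -2
nums[mid]=-7<-3: swap nums[3],nums[3]; lo=4,mid=4 → -9 -5 -4 -7 1 -1 -3 -2
nums[mid]=1>-3: swap nums[4],nums[7]; hi=6 → -9 -5 -4 -7 -2 -1 -3 1
nums[mid]=-2>-3: swap nums[4],nums[6]; hi=5 → -9 -5 -4 -7 -3 -1 -2 1
nums[mid]=-3=-3: mid=5
nums[mid]=-1>-3: swap nums[5],nums[5]; hi=4 → -9 -5 -4 -7 -3 -1 -2 1
end: lo=4, hi=4; nums = -9 -5 -4 -7 -3 -1 -2 1

-9 -5 -4 -7 -3 -1 -2 1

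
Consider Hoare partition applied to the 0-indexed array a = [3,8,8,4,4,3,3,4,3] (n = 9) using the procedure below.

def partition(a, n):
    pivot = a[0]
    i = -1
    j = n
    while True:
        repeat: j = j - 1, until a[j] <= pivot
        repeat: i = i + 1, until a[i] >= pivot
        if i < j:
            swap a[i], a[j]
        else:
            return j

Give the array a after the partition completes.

[3,3,3,4,4,8,8,4,3]

pivot=3
j stops at 8 (3), i stops at 0 (3); swap ⇒ [3,8,8,4,4,3,3,4,3]
j stops at 6 (3), i stops at 1 (8); swap ⇒ [3,3,8,4,4,3,8,4,3]
j stops at 5 (3), i stops at 2 (8); swap ⇒ [3,3,3,4,4,8,8,4,3]
j stops at 2, i stops at 3; i≥j ⇒ return 2. a=[3,3,3,4,4,8,8,4,3]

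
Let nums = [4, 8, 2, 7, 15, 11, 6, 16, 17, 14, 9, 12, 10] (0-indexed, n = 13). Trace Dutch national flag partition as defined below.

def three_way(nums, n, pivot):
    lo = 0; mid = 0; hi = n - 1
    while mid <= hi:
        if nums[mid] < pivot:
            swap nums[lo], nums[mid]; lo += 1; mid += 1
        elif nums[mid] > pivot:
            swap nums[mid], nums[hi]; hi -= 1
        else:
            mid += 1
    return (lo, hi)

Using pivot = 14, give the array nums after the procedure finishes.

[4, 8, 2, 7, 10, 11, 6, 12, 9, 14, 17, 16, 15]

pivot = 14; lo=0, mid=0, hi=12
nums[mid]=4<14: swap nums[0],nums[0]; lo=1,mid=1 → [4, 8, 2, 7, 15, 11, 6, 16, 17, 14, 9, 12, 10]
nums[mid]=8<14: swap nums[1],nums[1]; lo=2,mid=2 → [4, 8, 2, 7, 15, 11, 6, 16, 17, 14, 9, 12, 10]
nums[mid]=2<14: swap nums[2],nums[2]; lo=3,mid=3 → [4, 8, 2, 7, 15, 11, 6, 16, 17, 14, 9, 12, 10]
nums[mid]=7<14: swap nums[3],nums[3]; lo=4,mid=4 → [4, 8, 2, 7, 15, 11, 6, 16, 17, 14, 9, 12, 10]
nums[mid]=15>14: swap nums[4],nums[12]; hi=11 → [4, 8, 2, 7, 10, 11, 6, 16, 17, 14, 9, 12, 15]
nums[mid]=10<14: swap nums[4],nums[4]; lo=5,mid=5 → [4, 8, 2, 7, 10, 11, 6, 16, 17, 14, 9, 12, 15]
nums[mid]=11<14: swap nums[5],nums[5]; lo=6,mid=6 → [4, 8, 2, 7, 10, 11, 6, 16, 17, 14, 9, 12, 15]
nums[mid]=6<14: swap nums[6],nums[6]; lo=7,mid=7 → [4, 8, 2, 7, 10, 11, 6, 16, 17, 14, 9, 12, 15]
nums[mid]=16>14: swap nums[7],nums[11]; hi=10 → [4, 8, 2, 7, 10, 11, 6, 12, 17, 14, 9, 16, 15]
nums[mid]=12<14: swap nums[7],nums[7]; lo=8,mid=8 → [4, 8, 2, 7, 10, 11, 6, 12, 17, 14, 9, 16, 15]
nums[mid]=17>14: swap nums[8],nums[10]; hi=9 → [4, 8, 2, 7, 10, 11, 6, 12, 9, 14, 17, 16, 15]
nums[mid]=9<14: swap nums[8],nums[8]; lo=9,mid=9 → [4, 8, 2, 7, 10, 11, 6, 12, 9, 14, 17, 16, 15]
nums[mid]=14=14: mid=10
end: lo=9, hi=9; nums = [4, 8, 2, 7, 10, 11, 6, 12, 9, 14, 17, 16, 15]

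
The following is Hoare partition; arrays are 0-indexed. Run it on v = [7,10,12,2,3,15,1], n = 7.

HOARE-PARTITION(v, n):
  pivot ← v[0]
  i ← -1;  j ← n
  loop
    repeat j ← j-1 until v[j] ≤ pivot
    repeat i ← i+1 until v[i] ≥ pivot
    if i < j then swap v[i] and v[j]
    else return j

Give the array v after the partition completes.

[1,3,2,12,10,15,7]

pivot = v[0] = 7; i = -1, j = 7
j→6 (v[6]=1≤7), i→0 (v[0]=7≥7); i<j, swap → [1,10,12,2,3,15,7]
j→4 (v[4]=3≤7), i→1 (v[1]=10≥7); i<j, swap → [1,3,12,2,10,15,7]
j→3 (v[3]=2≤7), i→2 (v[2]=12≥7); i<j, swap → [1,3,2,12,10,15,7]
j→2, i→3; i≥j, return j=2. v = [1,3,2,12,10,15,7]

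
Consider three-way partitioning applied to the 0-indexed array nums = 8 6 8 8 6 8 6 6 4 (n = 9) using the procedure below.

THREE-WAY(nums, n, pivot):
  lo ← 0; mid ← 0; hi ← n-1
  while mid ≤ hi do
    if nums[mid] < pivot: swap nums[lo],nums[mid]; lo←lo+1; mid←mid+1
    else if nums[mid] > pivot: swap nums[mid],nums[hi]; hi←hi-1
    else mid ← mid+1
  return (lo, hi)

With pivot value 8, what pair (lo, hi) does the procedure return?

lo=0 mid=0 hi=8
8=8: mid=1
6<8: swap(0,1), lo=1 mid=2 ⇒ 6 8 8 8 6 8 6 6 4
8=8: mid=3
8=8: mid=4
6<8: swap(1,4), lo=2 mid=5 ⇒ 6 6 8 8 8 8 6 6 4
8=8: mid=6
6<8: swap(2,6), lo=3 mid=7 ⇒ 6 6 6 8 8 8 8 6 4
6<8: swap(3,7), lo=4 mid=8 ⇒ 6 6 6 6 8 8 8 8 4
4<8: swap(4,8), lo=5 mid=9 ⇒ 6 6 6 6 4 8 8 8 8
done. lo=5 hi=8; nums=6 6 6 6 4 8 8 8 8

(5, 8)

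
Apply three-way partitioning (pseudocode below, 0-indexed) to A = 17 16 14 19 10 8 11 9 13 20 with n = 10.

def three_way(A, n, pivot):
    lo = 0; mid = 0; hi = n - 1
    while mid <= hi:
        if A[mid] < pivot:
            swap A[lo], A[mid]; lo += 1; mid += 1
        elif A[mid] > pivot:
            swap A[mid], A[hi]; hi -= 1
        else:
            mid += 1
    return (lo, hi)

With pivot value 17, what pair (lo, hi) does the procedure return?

lo=0 mid=0 hi=9
17=17: mid=1
16<17: swap(0,1), lo=1 mid=2 ⇒ 16 17 14 19 10 8 11 9 13 20
14<17: swap(1,2), lo=2 mid=3 ⇒ 16 14 17 19 10 8 11 9 13 20
19>17: swap(3,9), hi=8 ⇒ 16 14 17 20 10 8 11 9 13 19
20>17: swap(3,8), hi=7 ⇒ 16 14 17 13 10 8 11 9 20 19
13<17: swap(2,3), lo=3 mid=4 ⇒ 16 14 13 17 10 8 11 9 20 19
10<17: swap(3,4), lo=4 mid=5 ⇒ 16 14 13 10 17 8 11 9 20 19
8<17: swap(4,5), lo=5 mid=6 ⇒ 16 14 13 10 8 17 11 9 20 19
11<17: swap(5,6), lo=6 mid=7 ⇒ 16 14 13 10 8 11 17 9 20 19
9<17: swap(6,7), lo=7 mid=8 ⇒ 16 14 13 10 8 11 9 17 20 19
done. lo=7 hi=7; A=16 14 13 10 8 11 9 17 20 19

(7, 7)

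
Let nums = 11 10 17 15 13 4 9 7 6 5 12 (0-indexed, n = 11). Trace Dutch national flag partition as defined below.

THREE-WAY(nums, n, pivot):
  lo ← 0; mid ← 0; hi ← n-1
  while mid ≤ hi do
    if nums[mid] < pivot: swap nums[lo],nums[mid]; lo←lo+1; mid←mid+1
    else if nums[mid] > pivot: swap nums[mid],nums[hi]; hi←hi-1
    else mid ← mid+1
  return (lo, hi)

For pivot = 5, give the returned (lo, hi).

(1, 1)

pivot = 5; lo=0, mid=0, hi=10
nums[mid]=11>5: swap nums[0],nums[10]; hi=9 → 12 10 17 15 13 4 9 7 6 5 11
nums[mid]=12>5: swap nums[0],nums[9]; hi=8 → 5 10 17 15 13 4 9 7 6 12 11
nums[mid]=5=5: mid=1
nums[mid]=10>5: swap nums[1],nums[8]; hi=7 → 5 6 17 15 13 4 9 7 10 12 11
nums[mid]=6>5: swap nums[1],nums[7]; hi=6 → 5 7 17 15 13 4 9 6 10 12 11
nums[mid]=7>5: swap nums[1],nums[6]; hi=5 → 5 9 17 15 13 4 7 6 10 12 11
nums[mid]=9>5: swap nums[1],nums[5]; hi=4 → 5 4 17 15 13 9 7 6 10 12 11
nums[mid]=4<5: swap nums[0],nums[1]; lo=1,mid=2 → 4 5 17 15 13 9 7 6 10 12 11
nums[mid]=17>5: swap nums[2],nums[4]; hi=3 → 4 5 13 15 17 9 7 6 10 12 11
nums[mid]=13>5: swap nums[2],nums[3]; hi=2 → 4 5 15 13 17 9 7 6 10 12 11
nums[mid]=15>5: swap nums[2],nums[2]; hi=1 → 4 5 15 13 17 9 7 6 10 12 11
end: lo=1, hi=1; nums = 4 5 15 13 17 9 7 6 10 12 11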